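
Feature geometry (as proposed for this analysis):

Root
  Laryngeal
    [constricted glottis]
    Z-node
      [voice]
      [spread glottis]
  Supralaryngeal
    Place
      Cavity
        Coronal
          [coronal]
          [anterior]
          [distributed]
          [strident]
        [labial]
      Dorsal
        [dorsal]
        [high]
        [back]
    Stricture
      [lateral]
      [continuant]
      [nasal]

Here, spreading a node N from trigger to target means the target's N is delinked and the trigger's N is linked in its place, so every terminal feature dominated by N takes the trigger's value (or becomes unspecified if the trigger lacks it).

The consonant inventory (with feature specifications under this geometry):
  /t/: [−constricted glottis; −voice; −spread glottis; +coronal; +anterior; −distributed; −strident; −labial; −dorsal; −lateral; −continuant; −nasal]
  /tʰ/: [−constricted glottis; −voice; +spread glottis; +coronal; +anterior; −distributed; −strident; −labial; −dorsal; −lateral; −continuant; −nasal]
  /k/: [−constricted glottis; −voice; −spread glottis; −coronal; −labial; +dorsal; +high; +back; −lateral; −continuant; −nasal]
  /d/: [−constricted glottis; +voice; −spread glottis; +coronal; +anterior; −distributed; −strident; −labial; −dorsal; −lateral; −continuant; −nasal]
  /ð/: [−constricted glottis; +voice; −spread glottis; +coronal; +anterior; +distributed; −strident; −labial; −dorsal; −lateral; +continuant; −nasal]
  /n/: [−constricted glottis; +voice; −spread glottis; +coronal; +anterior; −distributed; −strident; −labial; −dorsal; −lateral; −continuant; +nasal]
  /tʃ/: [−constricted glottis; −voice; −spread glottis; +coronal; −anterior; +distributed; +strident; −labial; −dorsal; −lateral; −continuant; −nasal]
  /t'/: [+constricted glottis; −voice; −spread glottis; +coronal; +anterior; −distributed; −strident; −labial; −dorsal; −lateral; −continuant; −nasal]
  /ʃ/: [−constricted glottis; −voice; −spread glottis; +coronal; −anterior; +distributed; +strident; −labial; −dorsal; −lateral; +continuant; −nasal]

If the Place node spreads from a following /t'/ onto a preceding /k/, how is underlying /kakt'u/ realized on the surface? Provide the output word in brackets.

Terminals under Place in this geometry: [coronal], [anterior], [distributed], [strident], [labial], [dorsal], [high], [back].
The target acquires /t'/'s values for everything under Place — [+coronal], [+anterior], [−distributed], [−strident], [−labial], [−dorsal] — while keeping its own [constricted glottis], [voice], [spread glottis], ….
Among the inventory, only /t/ has exactly this specification, giving the surface form [katt'u].

[katt'u]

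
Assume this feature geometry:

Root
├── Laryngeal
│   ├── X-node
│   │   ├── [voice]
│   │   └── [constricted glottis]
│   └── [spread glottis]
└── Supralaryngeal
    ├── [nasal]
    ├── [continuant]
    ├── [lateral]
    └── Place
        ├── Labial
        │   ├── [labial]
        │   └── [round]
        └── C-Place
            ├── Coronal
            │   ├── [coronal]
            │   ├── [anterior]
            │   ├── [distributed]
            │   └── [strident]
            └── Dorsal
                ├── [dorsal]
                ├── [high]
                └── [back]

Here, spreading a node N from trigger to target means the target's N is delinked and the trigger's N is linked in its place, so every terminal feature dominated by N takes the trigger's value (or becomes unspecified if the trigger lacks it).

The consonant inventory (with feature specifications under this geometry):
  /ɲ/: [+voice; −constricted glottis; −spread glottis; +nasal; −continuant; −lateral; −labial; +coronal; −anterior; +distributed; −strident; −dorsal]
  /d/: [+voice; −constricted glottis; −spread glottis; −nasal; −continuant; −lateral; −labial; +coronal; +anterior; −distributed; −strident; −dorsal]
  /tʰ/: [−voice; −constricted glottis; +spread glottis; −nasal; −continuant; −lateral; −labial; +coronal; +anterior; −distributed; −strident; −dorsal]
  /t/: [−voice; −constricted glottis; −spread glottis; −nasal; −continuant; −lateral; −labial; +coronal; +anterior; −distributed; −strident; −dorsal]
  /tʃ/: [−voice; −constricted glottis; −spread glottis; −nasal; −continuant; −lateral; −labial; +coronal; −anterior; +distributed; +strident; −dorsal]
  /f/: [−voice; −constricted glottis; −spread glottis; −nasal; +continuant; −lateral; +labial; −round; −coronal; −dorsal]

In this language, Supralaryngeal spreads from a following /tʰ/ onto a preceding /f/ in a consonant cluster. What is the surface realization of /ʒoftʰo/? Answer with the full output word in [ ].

[ʒottʰo]

Terminals under Supralaryngeal in this geometry: [nasal], [continuant], [lateral], [labial], [round], [coronal], [anterior], [distributed], [strident], [dorsal], [high], [back].
The target acquires /tʰ/'s values for everything under Supralaryngeal — [−nasal], [−continuant], [−lateral], [−labial], [+coronal], [+anterior], [−distributed], [−strident], [−dorsal] — while keeping its own [voice], [constricted glottis], [spread glottis].
This feature bundle is that of [t], so /ʒoftʰo/ surfaces as [ʒottʰo].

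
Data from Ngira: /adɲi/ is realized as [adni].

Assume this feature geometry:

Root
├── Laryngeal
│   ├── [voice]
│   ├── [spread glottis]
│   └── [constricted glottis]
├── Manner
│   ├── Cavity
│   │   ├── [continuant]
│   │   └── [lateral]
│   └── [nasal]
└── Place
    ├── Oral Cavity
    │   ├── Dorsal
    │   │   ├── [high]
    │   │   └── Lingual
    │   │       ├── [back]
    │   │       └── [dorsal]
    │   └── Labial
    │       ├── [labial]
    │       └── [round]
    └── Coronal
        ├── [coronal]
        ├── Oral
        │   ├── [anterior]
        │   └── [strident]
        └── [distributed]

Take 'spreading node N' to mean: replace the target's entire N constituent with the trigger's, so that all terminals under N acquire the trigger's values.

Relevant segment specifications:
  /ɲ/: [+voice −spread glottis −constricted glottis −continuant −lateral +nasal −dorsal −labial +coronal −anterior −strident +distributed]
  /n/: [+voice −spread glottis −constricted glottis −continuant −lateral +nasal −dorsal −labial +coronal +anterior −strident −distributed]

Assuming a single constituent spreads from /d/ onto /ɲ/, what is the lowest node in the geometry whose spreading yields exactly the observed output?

/ɲ/ and [n] differ in [anterior], [distributed]; every other specified feature is identical.
In this geometry the lowest node dominating all of them is Coronal: every daughter of Coronal dominates only a proper subset, so no lower node suffices.
Spreading Coronal from /d/ overwrites each of those terminals with /d/'s values, yielding exactly [n].
[nasal], a feature on which the two segments disagree outside Coronal, is unchanged — nothing dominating it spread, and Coronal is the minimal sufficient constituent.

Coronal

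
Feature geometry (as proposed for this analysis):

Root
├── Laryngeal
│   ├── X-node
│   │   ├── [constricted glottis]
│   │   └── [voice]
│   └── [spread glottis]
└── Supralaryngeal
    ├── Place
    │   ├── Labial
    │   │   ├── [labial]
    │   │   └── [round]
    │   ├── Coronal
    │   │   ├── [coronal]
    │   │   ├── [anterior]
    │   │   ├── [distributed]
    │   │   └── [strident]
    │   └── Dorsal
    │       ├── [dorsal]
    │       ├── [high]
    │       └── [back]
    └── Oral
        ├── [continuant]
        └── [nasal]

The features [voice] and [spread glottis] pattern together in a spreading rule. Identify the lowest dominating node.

Laryngeal

[voice]: Root → Laryngeal → X-node → [voice].
[spread glottis]: Root → Laryngeal → [spread glottis].
The listed terminals split across distinct daughters of Laryngeal, so Laryngeal itself is the smallest node containing them all.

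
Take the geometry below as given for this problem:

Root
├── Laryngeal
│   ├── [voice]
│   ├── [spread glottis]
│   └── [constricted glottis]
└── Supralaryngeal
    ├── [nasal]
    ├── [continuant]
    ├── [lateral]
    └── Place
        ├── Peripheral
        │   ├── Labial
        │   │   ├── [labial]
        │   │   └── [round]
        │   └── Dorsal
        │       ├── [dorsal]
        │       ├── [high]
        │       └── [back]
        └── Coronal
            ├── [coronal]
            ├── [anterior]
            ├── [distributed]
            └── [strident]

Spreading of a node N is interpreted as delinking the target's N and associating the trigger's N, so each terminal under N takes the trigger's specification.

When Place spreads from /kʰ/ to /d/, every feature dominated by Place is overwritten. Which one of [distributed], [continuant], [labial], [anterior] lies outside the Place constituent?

The terminals dominated by Place are [labial], [round], [dorsal], [high], [back], [coronal], [anterior], [distributed], [strident].
Spreading Place replaces [distributed], [anterior], [labial] with the trigger's values, since each sits inside the Place constituent.
[continuant] attaches under Supralaryngeal, not under Place, so /d/ retains its own value for [continuant].

[continuant]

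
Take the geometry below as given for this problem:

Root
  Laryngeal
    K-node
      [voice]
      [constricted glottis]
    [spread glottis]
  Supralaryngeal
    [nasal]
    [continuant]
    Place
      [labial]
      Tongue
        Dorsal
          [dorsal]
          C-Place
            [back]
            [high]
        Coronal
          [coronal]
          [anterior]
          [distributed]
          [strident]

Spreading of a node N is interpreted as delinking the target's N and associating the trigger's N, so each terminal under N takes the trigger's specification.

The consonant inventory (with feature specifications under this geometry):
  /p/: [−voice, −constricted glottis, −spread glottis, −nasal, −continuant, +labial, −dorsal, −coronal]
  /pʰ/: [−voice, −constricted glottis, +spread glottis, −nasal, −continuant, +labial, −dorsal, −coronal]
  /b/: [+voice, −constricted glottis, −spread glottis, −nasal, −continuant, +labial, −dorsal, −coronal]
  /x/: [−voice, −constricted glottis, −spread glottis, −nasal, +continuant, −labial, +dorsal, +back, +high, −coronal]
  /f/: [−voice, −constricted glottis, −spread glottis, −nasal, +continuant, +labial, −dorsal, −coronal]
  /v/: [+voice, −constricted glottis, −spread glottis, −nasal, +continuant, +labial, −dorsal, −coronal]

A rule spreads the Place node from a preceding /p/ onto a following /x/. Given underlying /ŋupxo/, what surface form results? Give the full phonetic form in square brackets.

The Place node dominates the terminals [labial], [dorsal], [back], [high], [coronal], [anterior], [distributed], [strident].
After delinking /x/'s Place and linking /p/'s, the affected terminals become [+labial], [−dorsal], [−coronal]; [voice], [constricted glottis], [spread glottis], … (outside Place) are retained from /x/.
The resulting bundle matches /f/ in the inventory; substituting it for /x/ gives [ŋupfo].

[ŋupfo]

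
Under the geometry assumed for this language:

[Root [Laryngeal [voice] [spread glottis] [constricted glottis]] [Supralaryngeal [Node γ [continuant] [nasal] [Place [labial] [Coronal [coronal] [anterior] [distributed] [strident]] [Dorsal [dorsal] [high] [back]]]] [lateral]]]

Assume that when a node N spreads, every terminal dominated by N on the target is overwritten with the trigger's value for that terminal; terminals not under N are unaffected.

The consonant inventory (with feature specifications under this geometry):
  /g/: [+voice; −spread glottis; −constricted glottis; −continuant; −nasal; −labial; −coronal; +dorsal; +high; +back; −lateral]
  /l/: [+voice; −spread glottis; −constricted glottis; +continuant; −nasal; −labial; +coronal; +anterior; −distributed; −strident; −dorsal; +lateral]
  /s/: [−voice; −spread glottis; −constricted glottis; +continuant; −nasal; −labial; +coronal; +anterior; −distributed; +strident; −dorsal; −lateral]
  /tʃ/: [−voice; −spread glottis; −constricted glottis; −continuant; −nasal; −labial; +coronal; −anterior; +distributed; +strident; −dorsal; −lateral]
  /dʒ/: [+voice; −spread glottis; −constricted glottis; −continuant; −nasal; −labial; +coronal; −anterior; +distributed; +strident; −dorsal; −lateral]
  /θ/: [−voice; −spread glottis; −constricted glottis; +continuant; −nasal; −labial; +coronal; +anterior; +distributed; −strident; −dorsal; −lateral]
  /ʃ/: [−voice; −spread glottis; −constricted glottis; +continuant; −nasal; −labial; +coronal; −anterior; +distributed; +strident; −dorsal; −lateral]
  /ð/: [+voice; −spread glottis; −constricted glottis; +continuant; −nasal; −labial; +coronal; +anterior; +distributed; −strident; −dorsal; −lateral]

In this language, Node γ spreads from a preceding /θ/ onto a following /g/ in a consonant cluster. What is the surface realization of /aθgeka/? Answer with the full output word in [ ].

The Node γ node dominates the terminals [continuant], [nasal], [labial], [coronal], [anterior], [distributed], [strident], [dorsal], [high], [back].
The target acquires /θ/'s values for everything under Node γ — [+continuant], [−nasal], [−labial], [+coronal], [+anterior], [+distributed], [−strident], [−dorsal] — while keeping its own [voice], [spread glottis], [constricted glottis], ….
This feature bundle is that of [ð], so /aθgeka/ surfaces as [aθðeka].

[aθðeka]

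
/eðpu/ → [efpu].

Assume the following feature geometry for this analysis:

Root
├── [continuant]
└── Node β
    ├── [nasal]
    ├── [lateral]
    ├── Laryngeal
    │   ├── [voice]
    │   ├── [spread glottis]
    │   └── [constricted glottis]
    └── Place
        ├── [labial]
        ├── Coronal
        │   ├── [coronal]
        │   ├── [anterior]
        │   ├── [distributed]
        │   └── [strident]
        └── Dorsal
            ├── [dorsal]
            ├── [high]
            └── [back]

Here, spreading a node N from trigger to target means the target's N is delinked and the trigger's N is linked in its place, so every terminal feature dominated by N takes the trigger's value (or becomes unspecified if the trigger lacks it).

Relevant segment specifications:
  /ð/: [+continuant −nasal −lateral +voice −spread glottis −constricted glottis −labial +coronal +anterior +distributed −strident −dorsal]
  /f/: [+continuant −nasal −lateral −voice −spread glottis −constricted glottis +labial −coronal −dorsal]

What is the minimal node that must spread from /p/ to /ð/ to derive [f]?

Node β

Feature comparison: [voice], [labial], [coronal], [anterior], [distributed], [strident] differ between /ð/ and [f]; the remaining terminals match.
These terminals are all dominated by Node β, and no proper subconstituent of Node β covers them all; Node β is their lowest common ancestor.
Delinking /ð/'s Node β and associating /p/'s Node β gives precisely the feature bundle of [f].
Since [continuant] is preserved even though /p/ disagrees there, no node above Node β spread.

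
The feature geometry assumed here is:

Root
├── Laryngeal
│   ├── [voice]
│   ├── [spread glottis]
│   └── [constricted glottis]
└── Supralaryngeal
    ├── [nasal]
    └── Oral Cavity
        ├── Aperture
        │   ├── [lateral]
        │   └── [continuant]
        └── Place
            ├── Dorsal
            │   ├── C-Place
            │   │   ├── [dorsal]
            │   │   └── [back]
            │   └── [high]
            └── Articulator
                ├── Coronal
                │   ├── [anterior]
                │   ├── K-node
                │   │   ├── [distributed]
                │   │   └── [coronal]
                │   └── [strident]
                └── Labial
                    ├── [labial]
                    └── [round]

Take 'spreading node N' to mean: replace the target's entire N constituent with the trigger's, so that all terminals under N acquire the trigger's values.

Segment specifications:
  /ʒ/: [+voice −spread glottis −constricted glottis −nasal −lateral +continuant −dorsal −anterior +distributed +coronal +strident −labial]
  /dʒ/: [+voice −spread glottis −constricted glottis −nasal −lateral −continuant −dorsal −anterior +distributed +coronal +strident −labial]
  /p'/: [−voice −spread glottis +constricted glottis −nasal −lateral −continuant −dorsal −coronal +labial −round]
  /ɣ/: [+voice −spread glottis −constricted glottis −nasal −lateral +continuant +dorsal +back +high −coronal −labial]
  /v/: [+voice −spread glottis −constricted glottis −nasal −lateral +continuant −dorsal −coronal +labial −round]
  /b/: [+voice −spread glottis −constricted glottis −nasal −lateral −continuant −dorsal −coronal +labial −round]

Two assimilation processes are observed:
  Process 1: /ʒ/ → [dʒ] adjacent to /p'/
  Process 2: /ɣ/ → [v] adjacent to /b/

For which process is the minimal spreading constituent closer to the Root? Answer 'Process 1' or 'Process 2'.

Process 1 alters [continuant]; the lowest dominating node is [continuant] (depth 4 from Root).
In Process 2, [labial], [round], [dorsal], [high], [back] change, so the minimal spreading node is Place at depth 3.
Place is closer to Root than [continuant], so Process 2 spreads the higher node.

Process 2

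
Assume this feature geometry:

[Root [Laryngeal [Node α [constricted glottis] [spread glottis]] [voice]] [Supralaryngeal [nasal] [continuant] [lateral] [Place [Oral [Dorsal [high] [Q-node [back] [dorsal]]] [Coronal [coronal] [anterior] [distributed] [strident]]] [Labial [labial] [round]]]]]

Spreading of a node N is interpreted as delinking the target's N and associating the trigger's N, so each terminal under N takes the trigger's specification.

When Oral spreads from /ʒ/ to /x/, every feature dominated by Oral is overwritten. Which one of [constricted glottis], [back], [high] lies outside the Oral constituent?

[constricted glottis]

The terminals dominated by Oral are [high], [back], [dorsal], [coronal], [anterior], [distributed], [strident].
Spreading Oral replaces [back], [high] with the trigger's values, since each sits inside the Oral constituent.
[constricted glottis] attaches under Node α, not under Oral, so /x/ retains its own value for [constricted glottis].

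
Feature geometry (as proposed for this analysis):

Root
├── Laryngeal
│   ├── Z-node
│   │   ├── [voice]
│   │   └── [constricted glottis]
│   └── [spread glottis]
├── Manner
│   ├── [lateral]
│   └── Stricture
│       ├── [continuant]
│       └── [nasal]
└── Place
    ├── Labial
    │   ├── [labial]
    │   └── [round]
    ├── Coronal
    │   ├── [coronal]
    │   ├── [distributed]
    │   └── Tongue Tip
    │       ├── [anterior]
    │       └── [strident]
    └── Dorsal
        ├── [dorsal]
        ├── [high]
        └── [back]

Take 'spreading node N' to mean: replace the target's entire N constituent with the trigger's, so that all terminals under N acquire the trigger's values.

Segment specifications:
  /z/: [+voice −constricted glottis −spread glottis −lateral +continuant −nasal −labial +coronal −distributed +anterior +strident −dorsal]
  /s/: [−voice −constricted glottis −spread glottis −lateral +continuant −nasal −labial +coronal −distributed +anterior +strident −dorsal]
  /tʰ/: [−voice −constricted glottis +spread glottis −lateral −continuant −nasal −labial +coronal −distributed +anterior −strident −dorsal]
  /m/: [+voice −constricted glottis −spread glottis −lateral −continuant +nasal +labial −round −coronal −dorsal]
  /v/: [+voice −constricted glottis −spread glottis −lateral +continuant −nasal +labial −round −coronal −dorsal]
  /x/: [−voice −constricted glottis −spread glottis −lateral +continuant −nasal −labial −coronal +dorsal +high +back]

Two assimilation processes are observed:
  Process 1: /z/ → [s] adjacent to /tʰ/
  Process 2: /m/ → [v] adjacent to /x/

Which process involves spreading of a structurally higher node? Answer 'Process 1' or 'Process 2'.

Process 2

In Process 1, [voice] changes, so the minimal spreading node is [voice] at depth 3.
Process 2 alters [nasal], [continuant]; the lowest common ancestor is Stricture (depth 2 from Root).
Depth 2 < depth 3; Process 2 involves the structurally higher constituent Stricture.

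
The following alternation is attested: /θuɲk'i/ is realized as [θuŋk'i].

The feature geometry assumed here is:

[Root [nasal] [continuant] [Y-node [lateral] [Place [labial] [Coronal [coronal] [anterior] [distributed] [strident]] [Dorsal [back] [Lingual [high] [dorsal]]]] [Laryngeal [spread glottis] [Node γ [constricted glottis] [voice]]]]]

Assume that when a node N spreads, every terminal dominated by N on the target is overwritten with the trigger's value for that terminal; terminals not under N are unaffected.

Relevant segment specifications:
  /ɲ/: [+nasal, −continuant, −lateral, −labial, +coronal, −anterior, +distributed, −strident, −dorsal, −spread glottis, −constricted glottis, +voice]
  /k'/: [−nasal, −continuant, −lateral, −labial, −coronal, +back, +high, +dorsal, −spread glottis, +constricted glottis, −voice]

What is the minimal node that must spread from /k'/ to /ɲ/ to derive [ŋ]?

Feature comparison: [coronal], [anterior], [distributed], [strident], [dorsal], [high], [back] differ between /ɲ/ and [ŋ]; the remaining terminals match.
In this geometry the lowest node dominating all of them is Place: every daughter of Place dominates only a proper subset, so no lower node suffices.
Spreading Place from /k'/ overwrites each of those terminals with /k'/'s values, yielding exactly [ŋ].
Had Y-node or a higher node spread, [voice], [constricted glottis] would have taken /k'/'s values; they stay as in /ɲ/, confirming the spreading constituent is exactly Place.

Place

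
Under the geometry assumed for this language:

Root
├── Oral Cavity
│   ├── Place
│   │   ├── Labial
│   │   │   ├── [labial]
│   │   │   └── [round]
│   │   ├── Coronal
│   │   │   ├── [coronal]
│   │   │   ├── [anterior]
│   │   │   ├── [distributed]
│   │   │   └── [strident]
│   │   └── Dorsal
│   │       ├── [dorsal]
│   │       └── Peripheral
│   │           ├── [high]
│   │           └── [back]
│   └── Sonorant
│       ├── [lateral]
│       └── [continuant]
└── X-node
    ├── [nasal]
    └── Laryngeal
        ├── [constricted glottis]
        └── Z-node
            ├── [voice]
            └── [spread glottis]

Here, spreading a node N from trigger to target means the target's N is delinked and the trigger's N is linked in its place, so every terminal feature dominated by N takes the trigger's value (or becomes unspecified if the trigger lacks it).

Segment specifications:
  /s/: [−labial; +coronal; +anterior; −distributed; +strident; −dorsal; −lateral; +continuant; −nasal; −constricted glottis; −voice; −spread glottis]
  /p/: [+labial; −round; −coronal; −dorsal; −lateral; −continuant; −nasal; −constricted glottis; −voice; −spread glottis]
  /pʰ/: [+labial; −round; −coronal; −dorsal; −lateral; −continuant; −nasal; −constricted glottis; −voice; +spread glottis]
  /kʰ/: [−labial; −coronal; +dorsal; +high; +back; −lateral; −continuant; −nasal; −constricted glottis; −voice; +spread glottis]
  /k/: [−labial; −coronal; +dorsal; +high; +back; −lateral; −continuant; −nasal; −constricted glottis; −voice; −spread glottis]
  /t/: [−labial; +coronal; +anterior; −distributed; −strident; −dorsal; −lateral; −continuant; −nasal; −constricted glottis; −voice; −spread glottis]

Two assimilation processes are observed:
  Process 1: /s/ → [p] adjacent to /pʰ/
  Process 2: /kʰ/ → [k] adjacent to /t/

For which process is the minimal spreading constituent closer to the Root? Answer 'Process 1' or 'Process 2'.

In Process 1, [continuant], [labial], [round], [coronal], [anterior], [distributed], [strident] change, so the minimal spreading node is Oral Cavity at depth 1.
In Process 2, [spread glottis] changes, so the minimal spreading node is [spread glottis] at depth 4.
Depth 1 < depth 4; Process 1 involves the structurally higher constituent Oral Cavity.

Process 1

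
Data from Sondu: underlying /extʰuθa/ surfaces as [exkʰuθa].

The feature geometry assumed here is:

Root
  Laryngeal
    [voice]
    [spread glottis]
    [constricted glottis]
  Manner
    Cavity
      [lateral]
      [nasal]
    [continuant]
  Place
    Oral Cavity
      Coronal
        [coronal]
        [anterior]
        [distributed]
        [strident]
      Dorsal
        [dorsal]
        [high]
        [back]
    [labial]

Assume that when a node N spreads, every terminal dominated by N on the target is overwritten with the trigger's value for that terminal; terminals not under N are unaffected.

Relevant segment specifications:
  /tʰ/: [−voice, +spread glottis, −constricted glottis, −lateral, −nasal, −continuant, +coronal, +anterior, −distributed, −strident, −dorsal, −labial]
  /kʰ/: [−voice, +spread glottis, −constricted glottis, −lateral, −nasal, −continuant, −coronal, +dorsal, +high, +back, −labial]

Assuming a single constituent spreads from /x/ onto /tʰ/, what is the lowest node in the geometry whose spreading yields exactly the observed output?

Comparing /tʰ/ with its surface form [kʰ], the features that change are [coronal], [anterior], [distributed], [strident], [dorsal], [high], [back].
The smallest constituent containing every changed terminal is Oral Cavity — each of its daughters lacks at least one of the affected features.
If Oral Cavity spreads, every terminal under it takes /x/'s value, producing [kʰ] as observed.
[spread glottis], [continuant] stay as in /tʰ/ although /x/ differs there, so no node dominating them spread; among the remaining candidates Oral Cavity is the lowest that derives the output.

Oral Cavity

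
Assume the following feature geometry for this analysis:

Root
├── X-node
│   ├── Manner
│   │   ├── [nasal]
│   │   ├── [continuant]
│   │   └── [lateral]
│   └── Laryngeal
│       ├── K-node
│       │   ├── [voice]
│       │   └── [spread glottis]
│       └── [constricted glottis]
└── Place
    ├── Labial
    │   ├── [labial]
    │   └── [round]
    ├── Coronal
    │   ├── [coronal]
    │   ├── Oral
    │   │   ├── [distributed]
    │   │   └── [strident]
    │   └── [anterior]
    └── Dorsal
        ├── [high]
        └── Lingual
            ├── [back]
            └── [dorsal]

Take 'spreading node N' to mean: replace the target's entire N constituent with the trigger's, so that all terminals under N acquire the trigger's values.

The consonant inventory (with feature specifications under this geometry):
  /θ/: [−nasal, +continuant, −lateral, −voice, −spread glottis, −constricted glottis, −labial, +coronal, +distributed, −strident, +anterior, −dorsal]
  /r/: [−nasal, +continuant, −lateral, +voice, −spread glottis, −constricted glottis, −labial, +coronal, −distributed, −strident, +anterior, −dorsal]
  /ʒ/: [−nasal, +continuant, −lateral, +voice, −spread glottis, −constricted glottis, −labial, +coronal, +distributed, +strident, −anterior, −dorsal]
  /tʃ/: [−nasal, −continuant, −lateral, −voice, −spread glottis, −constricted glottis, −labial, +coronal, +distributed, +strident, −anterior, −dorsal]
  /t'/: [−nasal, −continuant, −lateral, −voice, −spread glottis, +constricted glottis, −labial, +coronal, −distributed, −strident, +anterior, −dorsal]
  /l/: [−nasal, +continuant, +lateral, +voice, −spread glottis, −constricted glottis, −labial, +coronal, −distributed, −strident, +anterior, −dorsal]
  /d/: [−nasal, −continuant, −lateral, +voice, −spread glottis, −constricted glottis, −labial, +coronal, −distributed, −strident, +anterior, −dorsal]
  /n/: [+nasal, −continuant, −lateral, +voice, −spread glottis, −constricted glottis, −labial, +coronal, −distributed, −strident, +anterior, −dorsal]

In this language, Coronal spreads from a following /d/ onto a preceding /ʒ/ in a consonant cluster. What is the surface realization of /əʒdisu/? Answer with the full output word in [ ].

Coronal immediately or transitively dominates [coronal], [distributed], [strident], [anterior].
The target acquires /d/'s values for everything under Coronal — [+coronal], [−distributed], [−strident], [+anterior] — while keeping its own [nasal], [continuant], [lateral], ….
The resulting bundle matches /r/ in the inventory; substituting it for /ʒ/ gives [ərdisu].

[ərdisu]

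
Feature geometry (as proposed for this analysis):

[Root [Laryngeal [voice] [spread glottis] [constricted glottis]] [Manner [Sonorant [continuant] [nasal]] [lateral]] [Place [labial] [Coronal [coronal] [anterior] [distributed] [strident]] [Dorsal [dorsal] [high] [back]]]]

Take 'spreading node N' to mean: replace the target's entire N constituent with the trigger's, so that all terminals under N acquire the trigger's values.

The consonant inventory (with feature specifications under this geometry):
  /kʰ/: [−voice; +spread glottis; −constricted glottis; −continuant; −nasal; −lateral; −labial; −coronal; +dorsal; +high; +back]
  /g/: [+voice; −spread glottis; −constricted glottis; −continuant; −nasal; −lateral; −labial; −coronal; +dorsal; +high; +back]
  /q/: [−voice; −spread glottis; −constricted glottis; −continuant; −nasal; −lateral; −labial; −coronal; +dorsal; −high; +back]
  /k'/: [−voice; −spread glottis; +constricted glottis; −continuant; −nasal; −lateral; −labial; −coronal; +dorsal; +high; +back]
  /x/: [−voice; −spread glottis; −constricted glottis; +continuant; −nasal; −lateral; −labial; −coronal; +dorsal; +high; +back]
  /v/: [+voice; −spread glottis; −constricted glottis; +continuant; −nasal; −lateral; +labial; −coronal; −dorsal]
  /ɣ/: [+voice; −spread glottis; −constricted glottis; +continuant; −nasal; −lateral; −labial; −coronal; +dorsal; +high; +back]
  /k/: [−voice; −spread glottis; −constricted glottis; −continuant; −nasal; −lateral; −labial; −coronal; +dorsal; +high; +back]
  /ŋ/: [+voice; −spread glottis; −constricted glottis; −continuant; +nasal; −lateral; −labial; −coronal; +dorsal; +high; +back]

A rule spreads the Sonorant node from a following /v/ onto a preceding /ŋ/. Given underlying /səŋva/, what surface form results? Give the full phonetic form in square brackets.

[səɣva]

Sonorant immediately or transitively dominates [continuant], [nasal].
After delinking /ŋ/'s Sonorant and linking /v/'s, the affected terminals become [+continuant], [−nasal]; [voice], [spread glottis], [constricted glottis], … (outside Sonorant) are retained from /ŋ/.
The resulting bundle matches /ɣ/ in the inventory; substituting it for /ŋ/ gives [səɣva].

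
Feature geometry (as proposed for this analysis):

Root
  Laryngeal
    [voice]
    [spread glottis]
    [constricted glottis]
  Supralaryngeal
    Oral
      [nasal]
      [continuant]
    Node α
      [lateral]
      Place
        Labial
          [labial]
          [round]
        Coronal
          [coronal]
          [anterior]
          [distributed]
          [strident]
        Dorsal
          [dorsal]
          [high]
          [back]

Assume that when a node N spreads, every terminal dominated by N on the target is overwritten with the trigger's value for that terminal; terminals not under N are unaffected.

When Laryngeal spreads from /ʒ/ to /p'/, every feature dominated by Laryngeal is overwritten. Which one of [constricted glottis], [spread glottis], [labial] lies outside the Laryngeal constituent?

[labial]

The terminals dominated by Laryngeal are [voice], [spread glottis], [constricted glottis].
Spreading Laryngeal replaces [constricted glottis], [spread glottis] with the trigger's values, since each sits inside the Laryngeal constituent.
[labial] is not within the Laryngeal subtree (it hangs from Labial), so /p'/'s [labial] value survives.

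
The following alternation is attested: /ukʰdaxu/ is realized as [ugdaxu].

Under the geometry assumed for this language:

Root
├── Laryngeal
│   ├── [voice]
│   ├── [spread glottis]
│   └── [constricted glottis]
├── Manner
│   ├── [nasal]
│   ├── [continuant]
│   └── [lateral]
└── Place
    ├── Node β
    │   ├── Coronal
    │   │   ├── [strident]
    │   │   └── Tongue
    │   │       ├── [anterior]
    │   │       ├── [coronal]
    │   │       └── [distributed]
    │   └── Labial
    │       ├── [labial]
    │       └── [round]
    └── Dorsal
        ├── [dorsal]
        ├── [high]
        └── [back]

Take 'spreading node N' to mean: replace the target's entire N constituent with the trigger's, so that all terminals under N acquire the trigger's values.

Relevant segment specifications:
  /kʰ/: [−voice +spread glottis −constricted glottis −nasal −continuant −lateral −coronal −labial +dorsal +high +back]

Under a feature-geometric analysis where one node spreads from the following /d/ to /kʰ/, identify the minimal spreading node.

Comparing /kʰ/ with its surface form [g], the features that change are [voice], [spread glottis].
Tracing each changed feature up the tree, the paths first meet at Laryngeal; any lower node misses at least one of them.
If Laryngeal spreads, every terminal under it takes /d/'s value, producing [g] as observed.
Since [coronal], [dorsal] are preserved even though /d/ disagrees there, no node above Laryngeal spread.

Laryngeal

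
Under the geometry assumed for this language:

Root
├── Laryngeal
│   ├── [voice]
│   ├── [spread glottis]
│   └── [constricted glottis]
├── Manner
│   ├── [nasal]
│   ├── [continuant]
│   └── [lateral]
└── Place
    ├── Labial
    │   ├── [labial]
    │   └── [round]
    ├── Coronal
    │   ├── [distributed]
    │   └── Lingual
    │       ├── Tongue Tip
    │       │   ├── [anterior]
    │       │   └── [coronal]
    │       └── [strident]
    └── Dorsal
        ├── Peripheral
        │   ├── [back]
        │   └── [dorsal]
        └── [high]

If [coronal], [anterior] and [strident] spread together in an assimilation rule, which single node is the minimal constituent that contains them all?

[coronal] is immediately dominated by Tongue Tip.
[anterior] is immediately dominated by Tongue Tip.
[strident] is immediately dominated by Lingual.
The lowest node appearing on every path is Lingual; each proper daughter of Lingual fails to dominate at least one of the listed features.

Lingual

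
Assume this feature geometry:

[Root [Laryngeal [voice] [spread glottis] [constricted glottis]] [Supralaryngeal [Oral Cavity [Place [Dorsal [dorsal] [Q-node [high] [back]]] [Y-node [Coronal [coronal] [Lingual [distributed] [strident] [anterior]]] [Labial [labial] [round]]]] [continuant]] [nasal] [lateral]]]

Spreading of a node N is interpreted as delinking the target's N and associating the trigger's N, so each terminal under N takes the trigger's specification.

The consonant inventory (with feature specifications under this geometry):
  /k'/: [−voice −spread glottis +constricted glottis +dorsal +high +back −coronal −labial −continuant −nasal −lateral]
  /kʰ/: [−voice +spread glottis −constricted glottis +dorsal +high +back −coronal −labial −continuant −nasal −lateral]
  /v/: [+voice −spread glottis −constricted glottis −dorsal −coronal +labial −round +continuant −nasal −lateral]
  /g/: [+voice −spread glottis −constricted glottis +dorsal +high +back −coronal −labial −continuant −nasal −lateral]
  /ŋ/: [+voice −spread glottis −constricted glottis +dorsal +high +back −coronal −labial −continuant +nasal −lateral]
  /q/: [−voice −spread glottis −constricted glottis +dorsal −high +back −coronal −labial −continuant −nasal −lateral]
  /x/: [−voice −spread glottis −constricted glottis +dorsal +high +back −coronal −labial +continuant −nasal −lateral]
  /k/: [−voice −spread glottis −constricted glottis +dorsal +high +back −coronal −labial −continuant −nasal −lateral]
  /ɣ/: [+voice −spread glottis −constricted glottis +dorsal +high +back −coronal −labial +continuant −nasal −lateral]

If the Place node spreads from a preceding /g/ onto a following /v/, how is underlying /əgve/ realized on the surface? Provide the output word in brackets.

Terminals under Place in this geometry: [dorsal], [high], [back], [coronal], [distributed], [strident], [anterior], [labial], [round].
Spreading Place from /g/ onto /v/ replaces those values with /g/'s: [+dorsal], [+high], [+back], [−coronal], [−labial]. Features outside Place ([voice], [spread glottis], [constricted glottis], …) stay as in /v/.
The resulting bundle matches /ɣ/ in the inventory; substituting it for /v/ gives [əgɣe].

[əgɣe]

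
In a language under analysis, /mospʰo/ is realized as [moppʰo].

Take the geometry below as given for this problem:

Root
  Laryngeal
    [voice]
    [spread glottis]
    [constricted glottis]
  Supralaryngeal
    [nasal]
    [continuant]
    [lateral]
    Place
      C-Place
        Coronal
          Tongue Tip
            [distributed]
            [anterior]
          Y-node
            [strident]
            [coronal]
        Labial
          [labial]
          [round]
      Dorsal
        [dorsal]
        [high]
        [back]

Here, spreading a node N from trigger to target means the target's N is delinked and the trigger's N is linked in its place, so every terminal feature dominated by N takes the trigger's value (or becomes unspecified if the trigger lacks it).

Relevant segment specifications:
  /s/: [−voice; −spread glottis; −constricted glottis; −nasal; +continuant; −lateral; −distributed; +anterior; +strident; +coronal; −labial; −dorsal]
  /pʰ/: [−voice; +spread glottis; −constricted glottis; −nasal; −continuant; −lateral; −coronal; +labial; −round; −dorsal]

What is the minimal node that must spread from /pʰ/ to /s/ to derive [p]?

Feature comparison: [continuant], [labial], [round], [coronal], [anterior], [distributed], [strident] differ between /s/ and [p]; the remaining terminals match.
These terminals are all dominated by Supralaryngeal, and no proper subconstituent of Supralaryngeal covers them all; Supralaryngeal is their lowest common ancestor.
Spreading Supralaryngeal from /pʰ/ overwrites each of those terminals with /pʰ/'s values, yielding exactly [p].
[spread glottis] — on which /pʰ/ differs from /s/ — is unchanged, so Root cannot have spread; the constituent is no larger than Supralaryngeal.

Supralaryngeal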